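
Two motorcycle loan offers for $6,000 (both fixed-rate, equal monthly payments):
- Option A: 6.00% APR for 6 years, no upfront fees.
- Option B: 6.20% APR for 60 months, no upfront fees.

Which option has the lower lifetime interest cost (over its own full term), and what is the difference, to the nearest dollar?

Option A: at 6.00% the monthly rate is 0.0050000, so the payment is 6,000 × 0.0050000 / (1 − 1.0050000^−72) = $99.44.
Total interest on Option A = 72 × $99.44 − $6,000 = $1,159.68.
Option B: at 6.20% the monthly rate is 0.0051667, so the payment is 6,000 × 0.0051667 / (1 − 1.0051667^−60) = $116.56.
Total interest on Option B = 60 × $116.56 − $6,000 = $993.60.
Option B is lower by $166.08.

Option B by $166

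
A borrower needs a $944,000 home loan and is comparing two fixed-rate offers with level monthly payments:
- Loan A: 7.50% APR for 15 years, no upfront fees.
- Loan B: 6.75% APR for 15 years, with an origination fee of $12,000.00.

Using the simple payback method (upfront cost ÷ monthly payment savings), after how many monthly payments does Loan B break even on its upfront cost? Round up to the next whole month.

31 months

Loan A: at 7.50% the monthly rate is 0.0062500, so the payment is 944,000 × 0.0062500 / (1 − 1.0062500^−180) = $8,751.00.
Loan B: monthly rate = 6.75%/12 = 0.0056250; payment = 944,000 × 0.0056250 / (1 − (1+0.0056250)^−180) = $8,353.55.
Monthly savings = $8,751.00 − $8,353.55 = $397.45.
Break-even = $12,000.00 / $397.45 = 30.19 → 31 months.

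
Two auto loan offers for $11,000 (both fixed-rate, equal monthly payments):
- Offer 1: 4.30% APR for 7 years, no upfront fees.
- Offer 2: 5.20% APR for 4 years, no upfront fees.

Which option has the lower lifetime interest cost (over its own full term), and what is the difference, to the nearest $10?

Offer 1: monthly rate = 4.3%/12 = 0.0035833; payment = 11,000 × 0.0035833 / (1 − (1+0.0035833)^−84) = $151.88.
Total interest on Offer 1 = 84 × $151.88 − $11,000 = $1,757.92.
Offer 2: at 5.20% the monthly rate is 0.0043333, so the payment is 11,000 × 0.0043333 / (1 − 1.0043333^−48) = $254.32.
Total interest on Offer 2 = 48 × $254.32 − $11,000 = $1,207.36.
Offer 2 is lower by $550.56.

Offer 2 by $550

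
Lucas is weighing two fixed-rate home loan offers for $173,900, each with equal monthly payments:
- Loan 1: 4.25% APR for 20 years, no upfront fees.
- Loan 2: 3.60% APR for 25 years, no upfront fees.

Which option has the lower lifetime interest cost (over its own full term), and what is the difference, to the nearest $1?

Loan 1 by $5,538

Loan 1: at 4.25% the monthly rate is 0.0035417, so the payment is 173,900 × 0.0035417 / (1 − 1.0035417^−240) = $1,076.85.
Total interest on Loan 1 = 240 × $1,076.85 − $173,900 = $84,544.00.
Loan 2: monthly rate = 3.6%/12 = 0.0030000; payment = 173,900 × 0.0030000 / (1 − (1+0.0030000)^−300) = $879.94.
Total interest on Loan 2 = 300 × $879.94 − $173,900 = $90,082.00.
Loan 1 is lower by $5,538.00.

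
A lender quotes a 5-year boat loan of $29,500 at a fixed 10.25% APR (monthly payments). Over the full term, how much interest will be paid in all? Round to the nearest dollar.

$8,325

Monthly rate = 10.25%/12 = 0.0085417; payment = 29,500 × 0.0085417 / (1 − (1+0.0085417)^−60) = $630.42.
Total paid = 60 × $630.42 = $37,825.20; interest = $37,825.20 − $29,500 = $8,325.20.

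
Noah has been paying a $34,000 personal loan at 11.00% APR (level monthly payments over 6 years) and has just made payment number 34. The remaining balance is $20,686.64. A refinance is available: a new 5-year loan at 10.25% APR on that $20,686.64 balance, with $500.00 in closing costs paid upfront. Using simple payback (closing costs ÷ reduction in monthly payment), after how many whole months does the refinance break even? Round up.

3 months

Current payment = 34,000 × 11%/12 / (1 − (1+0.0091667)^−72) = $647.16.
Refinanced payment = 20,686.64 × 0.0085417 / (1 − (1+0.0085417)^−60) = $442.08.
Monthly savings = $647.16 − $442.08 = $205.08.
Break-even = $500.00 / $205.08 = 2.44 → 3 months.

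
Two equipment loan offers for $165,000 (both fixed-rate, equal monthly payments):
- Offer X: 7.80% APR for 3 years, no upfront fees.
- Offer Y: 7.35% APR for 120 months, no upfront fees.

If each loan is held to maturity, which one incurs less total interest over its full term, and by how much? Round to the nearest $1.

Offer X: monthly rate = 7.8%/12 = 0.0065000; payment = 165,000 × 0.0065000 / (1 − (1+0.0065000)^−36) = $5,155.29.
Total interest on Offer X = 36 × $5,155.29 − $165,000 = $20,590.44.
Offer Y: monthly rate = 7.35%/12 = 0.0061250; payment = 165,000 × 0.0061250 / (1 − (1+0.0061250)^−120) = $1,945.69.
Total interest on Offer Y = 120 × $1,945.69 − $165,000 = $68,482.80.
Offer X is lower by $47,892.36.

Offer X by $47,892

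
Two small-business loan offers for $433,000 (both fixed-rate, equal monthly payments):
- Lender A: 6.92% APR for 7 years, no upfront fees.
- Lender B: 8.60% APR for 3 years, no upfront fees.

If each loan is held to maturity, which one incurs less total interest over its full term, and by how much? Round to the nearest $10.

Lender B by $54,730

Lender A: at 6.92% the monthly rate is 0.0057667, so the payment is 433,000 × 0.0057667 / (1 − 1.0057667^−84) = $6,518.21.
Total interest on Lender A = 84 × $6,518.21 − $433,000 = $114,529.64.
Lender B: monthly rate = 8.6%/12 = 0.0071667; payment = 433,000 × 0.0071667 / (1 − (1+0.0071667)^−36) = $13,688.82.
Total interest on Lender B = 36 × $13,688.82 − $433,000 = $59,797.52.
Lender B is lower by $54,732.12.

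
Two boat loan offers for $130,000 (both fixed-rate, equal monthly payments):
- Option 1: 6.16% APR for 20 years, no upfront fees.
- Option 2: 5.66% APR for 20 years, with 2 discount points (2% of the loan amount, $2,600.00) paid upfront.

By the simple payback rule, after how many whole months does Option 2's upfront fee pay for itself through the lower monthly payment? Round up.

70 months

Option 1: at 6.16% the monthly rate is 0.0051333, so the payment is 130,000 × 0.0051333 / (1 − 1.0051333^−240) = $943.40.
Option 2: at 5.66% the monthly rate is 0.0047167, so the payment is 130,000 × 0.0047167 / (1 − 1.0047167^−240) = $906.04.
Monthly savings = $943.40 − $906.04 = $37.36.
Break-even = $2,600.00 / $37.36 = 69.59 → 70 months.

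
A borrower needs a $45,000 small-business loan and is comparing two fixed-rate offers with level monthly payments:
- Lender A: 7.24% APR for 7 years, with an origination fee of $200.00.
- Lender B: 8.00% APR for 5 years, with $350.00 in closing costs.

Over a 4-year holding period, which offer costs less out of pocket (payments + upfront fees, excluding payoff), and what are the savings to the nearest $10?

Lender A by $11,090

Lender A: at 7.24% the monthly rate is 0.0060333, so the payment is 45,000 × 0.0060333 / (1 − 1.0060333^−84) = $684.46.
Lender B: at 8.00% the monthly rate is 0.0066667, so the payment is 45,000 × 0.0066667 / (1 − 1.0066667^−60) = $912.44.
Over 48 months: Lender A costs 48 × $684.46 + $200.00 = $33,054.08; Lender B costs 48 × $912.44 + $350.00 = $44,147.12.
Lender A is cheaper by $44,147.12 − $33,054.08 = $11,093.04.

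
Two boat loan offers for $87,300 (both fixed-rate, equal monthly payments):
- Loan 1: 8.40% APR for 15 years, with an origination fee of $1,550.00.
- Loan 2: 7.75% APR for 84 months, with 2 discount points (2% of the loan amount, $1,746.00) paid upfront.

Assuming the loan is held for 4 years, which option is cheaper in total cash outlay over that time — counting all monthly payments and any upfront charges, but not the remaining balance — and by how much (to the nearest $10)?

Loan 1: monthly rate = 8.4%/12 = 0.0070000; payment = 87,300 × 0.0070000 / (1 − (1+0.0070000)^−180) = $854.57.
Loan 2: monthly rate = 7.75%/12 = 0.0064583; payment = 87,300 × 0.0064583 / (1 − (1+0.0064583)^−84) = $1,349.83.
Over 48 months: Loan 1 costs 48 × $854.57 + $1,550.00 = $42,569.36; Loan 2 costs 48 × $1,349.83 + $1,746.00 = $66,537.84.
Loan 1 is cheaper by $66,537.84 − $42,569.36 = $23,968.48.

Loan 1 by $23,970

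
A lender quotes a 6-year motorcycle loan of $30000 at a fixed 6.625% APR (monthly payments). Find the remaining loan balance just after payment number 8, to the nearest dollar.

With monthly rate i = 6.625%/12 = 0.0055208, the balance after k of n payments is P · [(1+i)^n − (1+i)^k] / [(1+i)^n − 1].
(1+0.0055208)^72 = 1.48647383 and (1+0.0055208)^8 = 1.04502958, so the balance is 30,000 × (1.48647383 − 1.04502958) / (1.48647383 − 1) = $27,223.10.

$27,223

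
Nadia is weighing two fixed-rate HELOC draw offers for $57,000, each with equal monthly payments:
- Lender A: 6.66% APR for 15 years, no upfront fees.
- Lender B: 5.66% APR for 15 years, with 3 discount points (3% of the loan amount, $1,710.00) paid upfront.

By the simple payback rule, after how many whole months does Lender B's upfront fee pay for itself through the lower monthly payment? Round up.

56 months

Lender A: monthly rate = 6.66%/12 = 0.0055500; payment = 57,000 × 0.0055500 / (1 − (1+0.0055500)^−180) = $501.56.
Lender B: monthly rate = 5.66%/12 = 0.0047167; payment = 57,000 × 0.0047167 / (1 − (1+0.0047167)^−180) = $470.59.
Monthly savings = $501.56 − $470.59 = $30.97.
Break-even = $1,710.00 / $30.97 = 55.21 → 56 months.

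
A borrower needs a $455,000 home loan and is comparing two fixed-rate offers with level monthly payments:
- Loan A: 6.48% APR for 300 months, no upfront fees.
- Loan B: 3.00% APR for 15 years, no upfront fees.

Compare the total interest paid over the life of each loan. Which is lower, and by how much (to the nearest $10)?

Loan A: at 6.48% the monthly rate is 0.0054000, so the payment is 455,000 × 0.0054000 / (1 − 1.0054000^−300) = $3,066.51.
Total interest on Loan A = 300 × $3,066.51 − $455,000 = $464,953.00.
Loan B: monthly rate = 3%/12 = 0.0025000; payment = 455,000 × 0.0025000 / (1 − (1+0.0025000)^−180) = $3,142.15.
Total interest on Loan B = 180 × $3,142.15 − $455,000 = $110,587.00.
Loan B is lower by $354,366.00.

Loan B by $354,370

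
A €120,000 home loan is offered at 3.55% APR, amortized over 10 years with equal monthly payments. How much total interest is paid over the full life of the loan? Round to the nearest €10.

Monthly rate = 3.55%/12 = 0.0029583; payment = 120,000 × 0.0029583 / (1 − (1+0.0029583)^−120) = €1,189.44.
Total paid = 120 × €1,189.44 = €142,732.80; interest = €142,732.80 − €120,000 = €22,732.80.

€22,730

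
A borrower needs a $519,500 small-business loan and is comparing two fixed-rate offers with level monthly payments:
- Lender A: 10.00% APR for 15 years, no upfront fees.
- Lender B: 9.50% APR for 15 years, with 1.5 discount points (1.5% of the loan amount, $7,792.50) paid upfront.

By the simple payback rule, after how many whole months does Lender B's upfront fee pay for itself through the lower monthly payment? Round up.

Lender A: at 10.00% the monthly rate is 0.0083333, so the payment is 519,500 × 0.0083333 / (1 − 1.0083333^−180) = $5,582.57.
Lender B: at 9.50% the monthly rate is 0.0079167, so the payment is 519,500 × 0.0079167 / (1 − 1.0079167^−180) = $5,424.75.
Monthly savings = $5,582.57 − $5,424.75 = $157.82.
Break-even = $7,792.50 / $157.82 = 49.38 → 50 months.

50 months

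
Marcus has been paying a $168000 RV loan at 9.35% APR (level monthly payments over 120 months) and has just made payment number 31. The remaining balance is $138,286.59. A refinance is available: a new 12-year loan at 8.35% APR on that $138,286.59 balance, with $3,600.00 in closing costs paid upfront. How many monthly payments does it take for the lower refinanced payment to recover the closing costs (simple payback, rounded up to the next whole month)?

Current payment = 168,000 × 9.35%/12 / (1 − (1+0.0077917)^−120) = $2,160.11.
Refinanced payment = 138,286.59 × 0.0069583 / (1 − (1+0.0069583)^−144) = $1,523.55.
Monthly savings = $2,160.11 − $1,523.55 = $636.56.
Break-even = $3,600.00 / $636.56 = 5.66 → 6 months.

6 months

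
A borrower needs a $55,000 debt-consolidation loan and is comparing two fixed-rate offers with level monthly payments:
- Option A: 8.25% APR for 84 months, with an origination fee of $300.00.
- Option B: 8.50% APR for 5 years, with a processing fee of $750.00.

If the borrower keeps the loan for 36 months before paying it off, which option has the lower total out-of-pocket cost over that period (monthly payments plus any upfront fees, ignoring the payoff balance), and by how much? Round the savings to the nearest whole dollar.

Option A by $9,965

Option A: monthly rate = 8.25%/12 = 0.0068750; payment = 55,000 × 0.0068750 / (1 − (1+0.0068750)^−84) = $864.11.
Option B: at 8.50% the monthly rate is 0.0070833, so the payment is 55,000 × 0.0070833 / (1 − 1.0070833^−60) = $1,128.41.
Over 36 months: Option A costs 36 × $864.11 + $300.00 = $31,407.96; Option B costs 36 × $1,128.41 + $750.00 = $41,372.76.
Option A is cheaper by $41,372.76 − $31,407.96 = $9,964.80.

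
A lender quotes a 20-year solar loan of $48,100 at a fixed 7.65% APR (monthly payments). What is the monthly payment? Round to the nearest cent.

$391.91

Monthly rate = 7.65%/12 = 0.0063750; payment = 48,100 × 0.0063750 / (1 − (1+0.0063750)^−240) = $391.91.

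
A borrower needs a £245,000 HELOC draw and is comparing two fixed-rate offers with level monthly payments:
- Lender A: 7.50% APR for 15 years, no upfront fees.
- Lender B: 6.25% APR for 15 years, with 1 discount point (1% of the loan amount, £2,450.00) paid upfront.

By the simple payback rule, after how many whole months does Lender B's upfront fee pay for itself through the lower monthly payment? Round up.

15 months

Lender A: monthly rate = 7.5%/12 = 0.0062500; payment = 245,000 × 0.0062500 / (1 − (1+0.0062500)^−180) = £2,271.18.
Lender B: monthly rate = 6.25%/12 = 0.0052083; payment = 245,000 × 0.0052083 / (1 − (1+0.0052083)^−180) = £2,100.69.
Monthly savings = £2,271.18 − £2,100.69 = £170.49.
Break-even = £2,450.00 / £170.49 = 14.37 → 15 months.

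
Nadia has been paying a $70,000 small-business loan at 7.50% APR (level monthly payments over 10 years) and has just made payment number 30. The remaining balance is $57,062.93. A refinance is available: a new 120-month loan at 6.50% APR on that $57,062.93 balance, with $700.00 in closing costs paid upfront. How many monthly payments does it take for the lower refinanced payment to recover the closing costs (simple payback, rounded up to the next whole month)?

4 months

Current payment = 70,000 × 7.5%/12 / (1 − (1+0.0062500)^−120) = $830.91.
Refinanced payment = 57,062.93 × 0.0054167 / (1 − (1+0.0054167)^−120) = $647.94.
Monthly savings = $830.91 − $647.94 = $182.97.
Break-even = $700.00 / $182.97 = 3.83 → 4 months.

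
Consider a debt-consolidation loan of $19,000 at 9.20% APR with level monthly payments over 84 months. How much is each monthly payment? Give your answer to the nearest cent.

Monthly rate = 9.2%/12 = 0.0076667; payment = 19,000 × 0.0076667 / (1 − (1+0.0076667)^−84) = $307.62.

$307.62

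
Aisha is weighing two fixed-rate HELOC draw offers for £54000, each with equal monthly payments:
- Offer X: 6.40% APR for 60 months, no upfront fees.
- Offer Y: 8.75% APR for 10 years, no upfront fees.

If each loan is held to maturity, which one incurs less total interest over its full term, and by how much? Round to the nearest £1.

Offer X by £17,969

Offer X: at 6.40% the monthly rate is 0.0053333, so the payment is 54,000 × 0.0053333 / (1 − 1.0053333^−60) = £1,054.04.
Total interest on Offer X = 60 × £1,054.04 − £54,000 = £9,242.40.
Offer Y: monthly rate = 8.75%/12 = 0.0072917; payment = 54,000 × 0.0072917 / (1 − (1+0.0072917)^−120) = £676.76.
Total interest on Offer Y = 120 × £676.76 − £54,000 = £27,211.20.
Offer X is lower by £17,968.80.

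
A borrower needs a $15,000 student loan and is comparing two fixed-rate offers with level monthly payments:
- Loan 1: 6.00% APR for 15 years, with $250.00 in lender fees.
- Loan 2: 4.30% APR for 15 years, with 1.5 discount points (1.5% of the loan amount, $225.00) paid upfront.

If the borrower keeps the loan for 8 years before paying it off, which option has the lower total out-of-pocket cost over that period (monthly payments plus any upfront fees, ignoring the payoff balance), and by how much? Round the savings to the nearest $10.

Loan 2 by $1,310

Loan 1: monthly rate = 6%/12 = 0.0050000; payment = 15,000 × 0.0050000 / (1 − (1+0.0050000)^−180) = $126.58.
Loan 2: monthly rate = 4.3%/12 = 0.0035833; payment = 15,000 × 0.0035833 / (1 − (1+0.0035833)^−180) = $113.22.
Over 96 months: Loan 1 costs 96 × $126.58 + $250.00 = $12,401.68; Loan 2 costs 96 × $113.22 + $225.00 = $11,094.12.
Loan 2 is cheaper by $12,401.68 − $11,094.12 = $1,307.56.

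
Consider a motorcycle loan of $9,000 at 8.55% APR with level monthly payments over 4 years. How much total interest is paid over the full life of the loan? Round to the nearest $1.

$1,658

Monthly rate = 8.55%/12 = 0.0071250; payment = 9,000 × 0.0071250 / (1 − (1+0.0071250)^−48) = $222.05.
Total paid = 48 × $222.05 = $10,658.40; interest = $10,658.40 − $9,000 = $1,658.40.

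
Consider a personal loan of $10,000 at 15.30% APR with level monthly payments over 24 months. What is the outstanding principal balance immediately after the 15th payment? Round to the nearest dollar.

$4,110

With monthly rate i = 15.3%/12 = 0.0127500, the balance after k of n payments is P · [(1+i)^n − (1+i)^k] / [(1+i)^n − 1].
(1+0.0127500)^24 = 1.35535807 and (1+0.0127500)^15 = 1.20929923, so the balance is 10,000 × (1.35535807 − 1.20929923) / (1.35535807 − 1) = $4,110.19.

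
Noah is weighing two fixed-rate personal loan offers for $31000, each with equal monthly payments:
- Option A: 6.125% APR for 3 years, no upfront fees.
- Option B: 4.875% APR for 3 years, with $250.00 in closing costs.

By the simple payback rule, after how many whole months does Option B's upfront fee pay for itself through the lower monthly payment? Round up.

Option A: monthly rate = 6.125%/12 = 0.0051042; payment = 31,000 × 0.0051042 / (1 − (1+0.0051042)^−36) = $944.84.
Option B: at 4.875% the monthly rate is 0.0040625, so the payment is 31,000 × 0.0040625 / (1 − 1.0040625^−36) = $927.36.
Monthly savings = $944.84 − $927.36 = $17.48.
Break-even = $250.00 / $17.48 = 14.30 → 15 months.

15 months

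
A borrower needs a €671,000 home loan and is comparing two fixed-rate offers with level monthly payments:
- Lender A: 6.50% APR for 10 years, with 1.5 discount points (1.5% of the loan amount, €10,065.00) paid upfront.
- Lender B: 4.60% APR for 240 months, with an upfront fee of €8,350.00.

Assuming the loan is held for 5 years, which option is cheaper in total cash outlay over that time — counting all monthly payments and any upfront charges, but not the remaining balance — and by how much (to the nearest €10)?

Lender A: monthly rate = 6.5%/12 = 0.0054167; payment = 671,000 × 0.0054167 / (1 − (1+0.0054167)^−120) = €7,619.07.
Lender B: monthly rate = 4.6%/12 = 0.0038333; payment = 671,000 × 0.0038333 / (1 − (1+0.0038333)^−240) = €4,281.38.
Over 60 months: Lender A costs 60 × €7,619.07 + €10,065.00 = €467,209.20; Lender B costs 60 × €4,281.38 + €8,350.00 = €265,232.80.
Lender B is cheaper by €467,209.20 − €265,232.80 = €201,976.40.

Lender B by €201,980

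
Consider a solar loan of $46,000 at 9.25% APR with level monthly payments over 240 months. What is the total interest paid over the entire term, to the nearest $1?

$55,112

At 9.25% the monthly rate is 0.0077083, so the payment is 46,000 × 0.0077083 / (1 − 1.0077083^−240) = $421.30.
Total paid = 240 × $421.30 = $101,112.00; interest = $101,112.00 − $46,000 = $55,112.00.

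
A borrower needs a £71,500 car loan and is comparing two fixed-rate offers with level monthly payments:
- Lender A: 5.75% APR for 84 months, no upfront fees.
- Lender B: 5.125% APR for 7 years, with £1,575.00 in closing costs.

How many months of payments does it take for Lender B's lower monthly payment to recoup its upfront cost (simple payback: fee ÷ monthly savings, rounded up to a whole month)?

Lender A: at 5.75% the monthly rate is 0.0047917, so the payment is 71,500 × 0.0047917 / (1 − 1.0047917^−84) = £1,035.96.
Lender B: monthly rate = 5.125%/12 = 0.0042708; payment = 71,500 × 0.0042708 / (1 − (1+0.0042708)^−84) = £1,014.78.
Monthly savings = £1,035.96 − £1,014.78 = £21.18.
Break-even = £1,575.00 / £21.18 = 74.36 → 75 months.

75 months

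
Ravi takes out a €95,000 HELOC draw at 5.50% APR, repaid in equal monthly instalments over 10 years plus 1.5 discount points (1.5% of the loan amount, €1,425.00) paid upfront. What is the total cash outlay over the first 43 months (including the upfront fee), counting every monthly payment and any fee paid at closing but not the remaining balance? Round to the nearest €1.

€45,758

At 5.50% the monthly rate is 0.0045833, so the payment is 95,000 × 0.0045833 / (1 − 1.0045833^−120) = €1,031.00.
Total outlay = 43 × €1,031.00 + €1,425.00 = €45,758.00.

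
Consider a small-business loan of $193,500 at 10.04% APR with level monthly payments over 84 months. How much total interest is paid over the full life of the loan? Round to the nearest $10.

Monthly rate = 10.04%/12 = 0.0083667; payment = 193,500 × 0.0083667 / (1 − (1+0.0083667)^−84) = $3,216.33.
Total paid = 84 × $3,216.33 = $270,171.72; interest = $270,171.72 − $193,500 = $76,671.72.

$76,670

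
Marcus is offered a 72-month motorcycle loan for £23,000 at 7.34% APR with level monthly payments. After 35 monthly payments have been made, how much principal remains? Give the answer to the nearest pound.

£13,073

With monthly rate i = 7.34%/12 = 0.0061167, the balance after k of n payments is P · [(1+i)^n − (1+i)^k] / [(1+i)^n − 1].
(1+0.0061167)^72 = 1.55124615 and (1+0.0061167)^35 = 1.23791839, so the balance is 23,000 × (1.55124615 − 1.23791839) / (1.55124615 − 1) = £13,073.18.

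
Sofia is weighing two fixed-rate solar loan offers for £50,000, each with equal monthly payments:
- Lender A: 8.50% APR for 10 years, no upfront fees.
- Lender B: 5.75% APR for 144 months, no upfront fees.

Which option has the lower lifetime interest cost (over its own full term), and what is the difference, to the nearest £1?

Lender A: at 8.50% the monthly rate is 0.0070833, so the payment is 50,000 × 0.0070833 / (1 − 1.0070833^−120) = £619.93.
Total interest on Lender A = 120 × £619.93 − £50,000 = £24,391.60.
Lender B: monthly rate = 5.75%/12 = 0.0047917; payment = 50,000 × 0.0047917 / (1 − (1+0.0047917)^−144) = £481.48.
Total interest on Lender B = 144 × £481.48 − £50,000 = £19,333.12.
Lender B is lower by £5,058.48.

Lender B by £5,058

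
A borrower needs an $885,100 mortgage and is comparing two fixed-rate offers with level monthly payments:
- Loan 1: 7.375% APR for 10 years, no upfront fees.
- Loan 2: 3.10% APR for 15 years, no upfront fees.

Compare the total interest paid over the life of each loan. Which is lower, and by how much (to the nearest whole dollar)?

Loan 2 by $145,937

Loan 1: monthly rate = 7.375%/12 = 0.0061458; payment = 885,100 × 0.0061458 / (1 − (1+0.0061458)^−120) = $10,448.64.
Total interest on Loan 1 = 120 × $10,448.64 − $885,100 = $368,736.80.
Loan 2: at 3.10% the monthly rate is 0.0025833, so the payment is 885,100 × 0.0025833 / (1 − 1.0025833^−180) = $6,155.00.
Total interest on Loan 2 = 180 × $6,155.00 − $885,100 = $222,800.00.
Loan 2 is lower by $145,936.80.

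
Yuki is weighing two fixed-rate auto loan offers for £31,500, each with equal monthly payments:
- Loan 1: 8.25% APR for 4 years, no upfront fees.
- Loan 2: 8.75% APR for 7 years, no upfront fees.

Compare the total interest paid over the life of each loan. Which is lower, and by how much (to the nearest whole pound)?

Loan 1 by £5,147

Loan 1: at 8.25% the monthly rate is 0.0068750, so the payment is 31,500 × 0.0068750 / (1 − 1.0068750^−48) = £772.71.
Total interest on Loan 1 = 48 × £772.71 − £31,500 = £5,590.08.
Loan 2: monthly rate = 8.75%/12 = 0.0072917; payment = 31,500 × 0.0072917 / (1 − (1+0.0072917)^−84) = £502.82.
Total interest on Loan 2 = 84 × £502.82 − £31,500 = £10,736.88.
Loan 1 is lower by £5,146.80.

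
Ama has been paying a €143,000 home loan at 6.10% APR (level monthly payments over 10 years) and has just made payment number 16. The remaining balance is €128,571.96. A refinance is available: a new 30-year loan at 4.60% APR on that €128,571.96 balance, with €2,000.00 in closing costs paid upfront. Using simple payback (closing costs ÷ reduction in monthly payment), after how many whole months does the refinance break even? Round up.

Current payment = 143,000 × 6.1%/12 / (1 − (1+0.0050833)^−120) = €1,594.78.
Refinanced payment = 128,571.96 × 0.0038333 / (1 − (1+0.0038333)^−360) = €659.12.
Monthly savings = €1,594.78 − €659.12 = €935.66.
Break-even = €2,000.00 / €935.66 = 2.14 → 3 months.

3 months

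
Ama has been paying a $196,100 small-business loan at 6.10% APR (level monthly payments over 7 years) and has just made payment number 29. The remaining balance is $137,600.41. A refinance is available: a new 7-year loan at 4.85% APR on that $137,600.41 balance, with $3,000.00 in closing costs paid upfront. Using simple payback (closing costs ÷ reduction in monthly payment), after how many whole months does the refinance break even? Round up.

Current payment = 196,100 × 6.1%/12 / (1 − (1+0.0050833)^−84) = $2,874.15.
Refinanced payment = 137,600.41 × 0.0040417 / (1 − (1+0.0040417)^−84) = $1,935.15.
Monthly savings = $2,874.15 − $1,935.15 = $939.00.
Break-even = $3,000.00 / $939.00 = 3.19 → 4 months.

4 months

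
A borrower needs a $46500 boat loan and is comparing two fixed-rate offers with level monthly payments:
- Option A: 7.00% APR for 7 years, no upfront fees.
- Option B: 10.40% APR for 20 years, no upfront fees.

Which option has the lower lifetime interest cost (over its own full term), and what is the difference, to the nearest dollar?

Option A: at 7.00% the monthly rate is 0.0058333, so the payment is 46,500 × 0.0058333 / (1 − 1.0058333^−84) = $701.81.
Total interest on Option A = 84 × $701.81 − $46,500 = $12,452.04.
Option B: at 10.40% the monthly rate is 0.0086667, so the payment is 46,500 × 0.0086667 / (1 − 1.0086667^−240) = $461.13.
Total interest on Option B = 240 × $461.13 − $46,500 = $64,171.20.
Option A is lower by $51,719.16.

Option A by $51,719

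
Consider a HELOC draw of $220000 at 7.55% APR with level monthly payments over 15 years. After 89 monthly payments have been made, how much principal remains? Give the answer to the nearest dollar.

$141,403

With monthly rate i = 7.55%/12 = 0.0062917, the balance after k of n payments is P · [(1+i)^n − (1+i)^k] / [(1+i)^n − 1].
(1+0.0062917)^180 = 3.09241462 and (1+0.0062917)^89 = 1.74753138, so the balance is 220,000 × (3.09241462 − 1.74753138) / (3.09241462 − 1) = $141,403.29.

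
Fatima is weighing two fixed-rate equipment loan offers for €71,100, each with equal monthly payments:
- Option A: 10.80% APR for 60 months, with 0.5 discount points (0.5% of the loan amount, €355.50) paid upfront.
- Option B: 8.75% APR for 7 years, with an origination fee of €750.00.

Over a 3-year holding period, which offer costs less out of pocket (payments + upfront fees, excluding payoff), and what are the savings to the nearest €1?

Option B by €14,145

Option A: at 10.80% the monthly rate is 0.0090000, so the payment is 71,100 × 0.0090000 / (1 − 1.0090000^−60) = €1,538.80.
Option B: at 8.75% the monthly rate is 0.0072917, so the payment is 71,100 × 0.0072917 / (1 − 1.0072917^−84) = €1,134.93.
Over 36 months: Option A costs 36 × €1,538.80 + €355.50 = €55,752.30; Option B costs 36 × €1,134.93 + €750.00 = €41,607.48.
Option B is cheaper by €55,752.30 − €41,607.48 = €14,144.82.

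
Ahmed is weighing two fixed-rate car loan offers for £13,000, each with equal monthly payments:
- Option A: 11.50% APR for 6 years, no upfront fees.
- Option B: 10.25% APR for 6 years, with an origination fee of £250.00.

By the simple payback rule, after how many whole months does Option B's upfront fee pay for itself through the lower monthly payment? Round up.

31 months

Option A: at 11.50% the monthly rate is 0.0095833, so the payment is 13,000 × 0.0095833 / (1 − 1.0095833^−72) = £250.79.
Option B: at 10.25% the monthly rate is 0.0085417, so the payment is 13,000 × 0.0085417 / (1 − 1.0085417^−72) = £242.48.
Monthly savings = £250.79 − £242.48 = £8.31.
Break-even = £250.00 / £8.31 = 30.08 → 31 months.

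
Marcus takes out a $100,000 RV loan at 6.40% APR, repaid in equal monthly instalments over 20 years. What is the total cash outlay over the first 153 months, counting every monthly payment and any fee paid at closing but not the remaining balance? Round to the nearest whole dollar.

Monthly rate = 6.4%/12 = 0.0053333; payment = 100,000 × 0.0053333 / (1 − (1+0.0053333)^−240) = $739.70.
Total outlay = 153 × $739.70 = $113,174.10.

$113,174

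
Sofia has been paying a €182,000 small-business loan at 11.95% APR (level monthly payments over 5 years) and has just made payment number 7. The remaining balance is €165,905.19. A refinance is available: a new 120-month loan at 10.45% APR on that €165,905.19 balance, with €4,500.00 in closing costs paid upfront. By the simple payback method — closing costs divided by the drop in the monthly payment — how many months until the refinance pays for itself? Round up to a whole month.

3 months

Current payment = 182,000 × 11.95%/12 / (1 − (1+0.0099583)^−60) = €4,043.89.
Refinanced payment = 165,905.19 × 0.0087083 / (1 − (1+0.0087083)^−120) = €2,234.00.
Monthly savings = €4,043.89 − €2,234.00 = €1,809.89.
Break-even = €4,500.00 / €1,809.89 = 2.49 → 3 months.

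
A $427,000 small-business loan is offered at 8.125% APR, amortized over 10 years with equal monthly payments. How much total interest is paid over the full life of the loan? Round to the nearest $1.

At 8.125% the monthly rate is 0.0067708, so the payment is 427,000 × 0.0067708 / (1 − 1.0067708^−120) = $5,208.93.
Total paid = 120 × $5,208.93 = $625,071.60; interest = $625,071.60 − $427,000 = $198,071.60.

$198,072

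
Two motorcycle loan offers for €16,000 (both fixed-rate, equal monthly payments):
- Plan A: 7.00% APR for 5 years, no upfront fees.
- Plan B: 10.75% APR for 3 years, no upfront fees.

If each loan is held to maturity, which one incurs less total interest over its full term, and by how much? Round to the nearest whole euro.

Plan B by €220

Plan A: monthly rate = 7%/12 = 0.0058333; payment = 16,000 × 0.0058333 / (1 − (1+0.0058333)^−60) = €316.82.
Total interest on Plan A = 60 × €316.82 − €16,000 = €3,009.20.
Plan B: monthly rate = 10.75%/12 = 0.0089583; payment = 16,000 × 0.0089583 / (1 − (1+0.0089583)^−36) = €521.93.
Total interest on Plan B = 36 × €521.93 − €16,000 = €2,789.48.
Plan B is lower by €219.72.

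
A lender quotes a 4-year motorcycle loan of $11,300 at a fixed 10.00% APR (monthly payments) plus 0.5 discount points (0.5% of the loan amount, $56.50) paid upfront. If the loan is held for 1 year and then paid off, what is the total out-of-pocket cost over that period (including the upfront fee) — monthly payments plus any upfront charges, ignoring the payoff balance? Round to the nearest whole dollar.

Monthly rate = 10%/12 = 0.0083333; payment = 11,300 × 0.0083333 / (1 − (1+0.0083333)^−48) = $286.60.
Total outlay = 12 × $286.60 + $56.50 = $3,495.70.

$3,496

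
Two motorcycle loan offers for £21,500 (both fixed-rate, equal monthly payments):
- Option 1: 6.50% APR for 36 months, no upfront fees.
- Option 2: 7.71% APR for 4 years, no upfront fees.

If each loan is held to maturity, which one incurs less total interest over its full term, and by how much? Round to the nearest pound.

Option 1 by £1,332

Option 1: at 6.50% the monthly rate is 0.0054167, so the payment is 21,500 × 0.0054167 / (1 − 1.0054167^−36) = £658.95.
Total interest on Option 1 = 36 × £658.95 − £21,500 = £2,222.20.
Option 2: at 7.71% the monthly rate is 0.0064250, so the payment is 21,500 × 0.0064250 / (1 − 1.0064250^−48) = £521.96.
Total interest on Option 2 = 48 × £521.96 − £21,500 = £3,554.08.
Option 1 is lower by £1,331.88.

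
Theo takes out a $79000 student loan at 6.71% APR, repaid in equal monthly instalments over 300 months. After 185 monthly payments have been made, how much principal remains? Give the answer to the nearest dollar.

$46,038

With monthly rate i = 6.71%/12 = 0.0055917, the balance after k of n payments is P · [(1+i)^n − (1+i)^k] / [(1+i)^n − 1].
(1+0.0055917)^300 = 5.32720867 and (1+0.0055917)^185 = 2.80548631, so the balance is 79,000 × (5.32720867 − 2.80548631) / (5.32720867 − 1) = $46,038.01.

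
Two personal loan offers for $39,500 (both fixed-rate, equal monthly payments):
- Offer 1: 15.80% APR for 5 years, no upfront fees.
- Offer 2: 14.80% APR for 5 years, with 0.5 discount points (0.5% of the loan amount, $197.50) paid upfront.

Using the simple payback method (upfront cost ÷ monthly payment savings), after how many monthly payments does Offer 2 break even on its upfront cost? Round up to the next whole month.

10 months

Offer 1: at 15.80% the monthly rate is 0.0131667, so the payment is 39,500 × 0.0131667 / (1 − 1.0131667^−60) = $956.37.
Offer 2: monthly rate = 14.8%/12 = 0.0123333; payment = 39,500 × 0.0123333 / (1 − (1+0.0123333)^−60) = $935.56.
Monthly savings = $956.37 − $935.56 = $20.81.
Break-even = $197.50 / $20.81 = 9.49 → 10 months.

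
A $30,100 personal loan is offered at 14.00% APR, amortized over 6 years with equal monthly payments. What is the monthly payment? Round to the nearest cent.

At 14.00% the monthly rate is 0.0116667, so the payment is 30,100 × 0.0116667 / (1 − 1.0116667^−72) = $620.23.

$620.23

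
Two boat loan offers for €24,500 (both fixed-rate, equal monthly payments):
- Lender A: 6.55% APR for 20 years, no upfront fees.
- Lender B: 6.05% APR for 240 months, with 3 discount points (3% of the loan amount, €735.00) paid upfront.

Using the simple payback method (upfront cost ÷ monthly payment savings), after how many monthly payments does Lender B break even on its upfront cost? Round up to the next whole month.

103 months

Lender A: at 6.55% the monthly rate is 0.0054583, so the payment is 24,500 × 0.0054583 / (1 − 1.0054583^−240) = €183.39.
Lender B: at 6.05% the monthly rate is 0.0050417, so the payment is 24,500 × 0.0050417 / (1 − 1.0050417^−240) = €176.23.
Monthly savings = €183.39 − €176.23 = €7.16.
Break-even = €735.00 / €7.16 = 102.65 → 103 months.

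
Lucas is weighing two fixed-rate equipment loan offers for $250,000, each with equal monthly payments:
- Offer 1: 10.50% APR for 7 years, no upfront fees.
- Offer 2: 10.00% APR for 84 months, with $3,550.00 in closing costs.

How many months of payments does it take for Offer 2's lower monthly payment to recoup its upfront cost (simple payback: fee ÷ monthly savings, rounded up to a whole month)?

55 months

Offer 1: at 10.50% the monthly rate is 0.0087500, so the payment is 250,000 × 0.0087500 / (1 − 1.0087500^−84) = $4,215.17.
Offer 2: monthly rate = 10%/12 = 0.0083333; payment = 250,000 × 0.0083333 / (1 − (1+0.0083333)^−84) = $4,150.30.
Monthly savings = $4,215.17 − $4,150.30 = $64.87.
Break-even = $3,550.00 / $64.87 = 54.72 → 55 months.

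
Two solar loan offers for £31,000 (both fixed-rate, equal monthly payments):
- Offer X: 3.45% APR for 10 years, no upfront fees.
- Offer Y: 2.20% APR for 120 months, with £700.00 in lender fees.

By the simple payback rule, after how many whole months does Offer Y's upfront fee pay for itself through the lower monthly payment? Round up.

Offer X: at 3.45% the monthly rate is 0.0028750, so the payment is 31,000 × 0.0028750 / (1 − 1.0028750^−120) = £305.82.
Offer Y: monthly rate = 2.2%/12 = 0.0018333; payment = 31,000 × 0.0018333 / (1 − (1+0.0018333)^−120) = £288.03.
Monthly savings = £305.82 − £288.03 = £17.79.
Break-even = £700.00 / £17.79 = 39.35 → 40 months.

40 months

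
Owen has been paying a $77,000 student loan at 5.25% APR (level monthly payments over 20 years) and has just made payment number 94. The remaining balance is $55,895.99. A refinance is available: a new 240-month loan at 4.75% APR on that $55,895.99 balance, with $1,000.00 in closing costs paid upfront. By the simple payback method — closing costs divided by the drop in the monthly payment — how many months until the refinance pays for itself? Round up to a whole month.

Current payment = 77,000 × 5.25%/12 / (1 − (1+0.0043750)^−240) = $518.86.
Refinanced payment = 55,895.99 × 0.0039583 / (1 − (1+0.0039583)^−240) = $361.21.
Monthly savings = $518.86 − $361.21 = $157.65.
Break-even = $1,000.00 / $157.65 = 6.34 → 7 months.

7 months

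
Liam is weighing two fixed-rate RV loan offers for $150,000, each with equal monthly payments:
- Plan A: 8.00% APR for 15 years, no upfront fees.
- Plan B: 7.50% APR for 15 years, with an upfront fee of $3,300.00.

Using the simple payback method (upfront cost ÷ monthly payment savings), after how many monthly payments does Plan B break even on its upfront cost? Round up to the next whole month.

77 months

Plan A: at 8.00% the monthly rate is 0.0066667, so the payment is 150,000 × 0.0066667 / (1 − 1.0066667^−180) = $1,433.48.
Plan B: monthly rate = 7.5%/12 = 0.0062500; payment = 150,000 × 0.0062500 / (1 − (1+0.0062500)^−180) = $1,390.52.
Monthly savings = $1,433.48 − $1,390.52 = $42.96.
Break-even = $3,300.00 / $42.96 = 76.82 → 77 months.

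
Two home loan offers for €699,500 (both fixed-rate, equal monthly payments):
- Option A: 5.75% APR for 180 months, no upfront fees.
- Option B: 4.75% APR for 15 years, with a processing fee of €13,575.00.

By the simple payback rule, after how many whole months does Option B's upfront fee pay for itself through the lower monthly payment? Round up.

37 months

Option A: at 5.75% the monthly rate is 0.0047917, so the payment is 699,500 × 0.0047917 / (1 − 1.0047917^−180) = €5,808.72.
Option B: monthly rate = 4.75%/12 = 0.0039583; payment = 699,500 × 0.0039583 / (1 − (1+0.0039583)^−180) = €5,440.93.
Monthly savings = €5,808.72 − €5,440.93 = €367.79.
Break-even = €13,575.00 / €367.79 = 36.91 → 37 months.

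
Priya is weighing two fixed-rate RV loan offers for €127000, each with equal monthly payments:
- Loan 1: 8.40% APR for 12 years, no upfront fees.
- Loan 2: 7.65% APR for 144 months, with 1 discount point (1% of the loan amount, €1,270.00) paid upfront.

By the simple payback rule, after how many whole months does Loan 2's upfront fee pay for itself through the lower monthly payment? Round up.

25 months

Loan 1: at 8.40% the monthly rate is 0.0070000, so the payment is 127,000 × 0.0070000 / (1 − 1.0070000^−144) = €1,402.72.
Loan 2: at 7.65% the monthly rate is 0.0063750, so the payment is 127,000 × 0.0063750 / (1 − 1.0063750^−144) = €1,350.46.
Monthly savings = €1,402.72 − €1,350.46 = €52.26.
Break-even = €1,270.00 / €52.26 = 24.30 → 25 months.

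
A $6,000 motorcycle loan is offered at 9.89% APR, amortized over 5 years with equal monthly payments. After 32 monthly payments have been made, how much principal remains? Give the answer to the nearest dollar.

$3,168

With monthly rate i = 9.89%/12 = 0.0082417, the balance after k of n payments is P · [(1+i)^n − (1+i)^k] / [(1+i)^n − 1].
(1+0.0082417)^60 = 1.63635855 and (1+0.0082417)^32 = 1.30037472, so the balance is 6,000 × (1.63635855 − 1.30037472) / (1.63635855 − 1) = $3,167.87.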